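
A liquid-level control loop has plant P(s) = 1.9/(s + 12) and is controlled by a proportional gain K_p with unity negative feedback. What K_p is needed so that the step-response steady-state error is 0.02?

Steady-state error for a unit step on this type-0 loop is 1/(1 + K_p·P(0)).
P(0) = 0.1583. Require 1/(1 + K_p·0.1583) = 0.02, so 1 + 0.1583·K_p = 50.
K_p = (50 − 1)/0.1583 = 309.

K_p = 309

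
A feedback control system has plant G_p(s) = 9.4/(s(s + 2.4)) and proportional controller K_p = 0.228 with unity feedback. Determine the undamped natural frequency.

ω_n = 1.46 rad/s

1 + K_p·G_p(s) = 0 gives s² + 2.4s + 2.143 = 0.
So ω_n² = 2.143 ⇒ ω_n = 1.464 rad/s, and ζ = 2.4/(2ω_n) = 0.82.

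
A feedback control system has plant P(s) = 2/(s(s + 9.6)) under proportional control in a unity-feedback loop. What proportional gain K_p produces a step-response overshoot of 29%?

From %OS = 100·exp(−πζ/√(1−ζ²)) = 29%, ζ = −ln(0.29)/√(π²+ln²(0.29)) = 0.3666.
Characteristic equation s² + 9.6s + 2K_p = 0 gives ζ = 9.6/(2√(2K_p)).
Setting ζ = 0.3666: √(2K_p) = 9.6/(2·0.3666) = 13.09, so K_p = 171.4/2 = 85.7.

K_p = 85.7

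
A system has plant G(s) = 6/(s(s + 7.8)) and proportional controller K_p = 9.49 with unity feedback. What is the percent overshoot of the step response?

15%

The closed-loop denominator s² + 7.8s + 56.94 gives ω_n = √56.94 = 7.546 and ζ = 7.8/(2ω_n) = 0.5168.
%OS = 100·exp(−πζ/√(1−ζ²)) = 100·exp(−π·0.5168/√0.7329) = 15%.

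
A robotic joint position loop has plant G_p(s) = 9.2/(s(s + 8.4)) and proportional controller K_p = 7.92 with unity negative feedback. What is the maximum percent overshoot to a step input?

16.9%

From 1 + K_pG_p(s) = 0: s² + 8.4s + 72.86 = 0 ⇒ ω_n = 8.536, ζ = 0.492.
%OS = 100·exp(−πζ/√(1−ζ²)) = 100·exp(−π·0.492/√0.7579) = 16.9%.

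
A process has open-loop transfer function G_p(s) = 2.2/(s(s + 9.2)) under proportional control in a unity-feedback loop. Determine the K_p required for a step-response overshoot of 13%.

K_p = 32.4

From %OS = 100·exp(−πζ/√(1−ζ²)) = 13%, ζ = −ln(0.13)/√(π²+ln²(0.13)) = 0.5446.
Characteristic equation s² + 9.2s + 2.2K_p = 0 gives ζ = 9.2/(2√(2.2K_p)).
Setting ζ = 0.5446: √(2.2K_p) = 9.2/(2·0.5446) = 8.446, so K_p = 71.33/2.2 = 32.4.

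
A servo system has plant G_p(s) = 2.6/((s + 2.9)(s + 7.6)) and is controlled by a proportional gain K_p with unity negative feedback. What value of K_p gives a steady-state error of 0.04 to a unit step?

K_p = 203

Steady-state error for a unit step on this type-0 loop is 1/(1 + K_p·G_p(0)).
G_p(0) = 0.118. Require 1/(1 + K_p·0.118) = 0.04, so 1 + 0.118·K_p = 25.
K_p = (25 − 1)/0.118 = 203.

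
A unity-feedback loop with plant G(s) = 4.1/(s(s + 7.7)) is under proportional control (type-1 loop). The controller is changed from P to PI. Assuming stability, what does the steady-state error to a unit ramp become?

0

The integrator raises the loop to type 2, so K_v → ∞ and e_ss to a ramp is zero.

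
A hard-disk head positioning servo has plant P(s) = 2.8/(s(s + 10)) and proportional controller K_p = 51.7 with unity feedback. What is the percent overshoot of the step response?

23.8%

The closed-loop denominator s² + 10s + 144.8 gives ω_n = √144.8 = 12.03 and ζ = 10/(2ω_n) = 0.4156.
%OS = 100·exp(−πζ/√(1−ζ²)) = 100·exp(−π·0.4156/√0.8273) = 23.8%.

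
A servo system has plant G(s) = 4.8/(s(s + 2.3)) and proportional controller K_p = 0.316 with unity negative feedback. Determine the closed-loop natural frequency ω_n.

ω_n = 1.23 rad/s

1 + K_p·G(s) = 0 gives s² + 2.3s + 1.517 = 0.
So ω_n² = 1.517 ⇒ ω_n = 1.232 rad/s, and ζ = 2.3/(2ω_n) = 0.934.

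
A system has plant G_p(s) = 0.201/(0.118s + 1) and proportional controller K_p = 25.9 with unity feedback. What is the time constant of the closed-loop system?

τ = 0.019 s

Closed loop: T(s) = K_p·G_p/(1+K_p·G_p) = 5.206/(0.118s + 1 + 5.206), with pole at s = −(1 + 5.206)/0.118 = −52.59.
Closed-loop time constant τ = 1/52.59 = 0.019 s.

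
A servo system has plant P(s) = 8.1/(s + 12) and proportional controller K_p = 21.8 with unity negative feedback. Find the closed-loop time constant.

Closed-loop transfer function: T(s) = K_p·P(s)/(1 + K_p·P(s)) = 176.6/(s + 12 + 176.6) = 176.6/(s + 188.6).
Time constant τ = 1/188.6 = 0.0053 s.

τ = 0.0053 s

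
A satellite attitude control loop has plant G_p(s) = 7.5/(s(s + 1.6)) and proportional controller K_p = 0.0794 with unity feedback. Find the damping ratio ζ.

The closed-loop denominator is s(s+1.6) + 0.0794·7.5 = s² + 1.6s + 0.5955.
So ω_n² = 0.5955 ⇒ ω_n = 0.7717 rad/s, and ζ = 1.6/(2ω_n) = 1.04.

ζ = 1.04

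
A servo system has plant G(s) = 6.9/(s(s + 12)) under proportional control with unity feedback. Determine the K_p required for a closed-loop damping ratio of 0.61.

K_p = 14

Closed-loop characteristic equation: s² + 12s + K_p·6.9 = 0.
So ω_n = √(6.9K_p) and 2ζω_n = 12, giving ζ = 12/(2√(6.9K_p)).
Setting ζ = 0.61: √(6.9K_p) = 12/(2·0.61) = 9.836, so K_p = 96.75/6.9 = 14.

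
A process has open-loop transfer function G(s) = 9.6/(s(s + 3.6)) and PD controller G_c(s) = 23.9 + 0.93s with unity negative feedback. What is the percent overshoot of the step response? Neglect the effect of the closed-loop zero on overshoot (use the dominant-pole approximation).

Forward path: (23.9 + 0.93s)·9.6/(s(s+3.6)). The closed-loop characteristic equation is s² + (3.6 + 9.6·0.93)s + 9.6·23.9 = 0.
That is s² + 12.53s + 229.4 = 0, so ω_n = 15.15 rad/s and ζ = 12.53/(2·15.15) = 0.4135.
%OS = 100·exp(−πζ/√(1−ζ²)) = 24%.

24%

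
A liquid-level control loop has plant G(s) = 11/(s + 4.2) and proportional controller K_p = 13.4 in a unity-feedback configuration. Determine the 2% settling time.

T_s ≈ 0.0264 s

Closed-loop transfer function: T(s) = K_p·G(s)/(1 + K_p·G(s)) = 147.4/(s + 4.2 + 147.4) = 147.4/(s + 151.6).
Time constant τ = 1/151.6 = 0.006596 s, so the 2% settling time is about 4τ = 0.0264 s.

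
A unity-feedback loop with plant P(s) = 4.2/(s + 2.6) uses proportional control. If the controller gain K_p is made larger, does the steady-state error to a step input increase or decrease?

The position error constant K_pos = K_p·P(0) grows with K_p, and e_ss = 1/(1+K_pos) falls.

decrease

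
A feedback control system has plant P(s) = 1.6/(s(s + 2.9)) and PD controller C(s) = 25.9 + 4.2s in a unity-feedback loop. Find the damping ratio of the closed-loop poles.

Forward path: (25.9 + 4.2s)·1.6/(s(s+2.9)). The closed-loop characteristic equation is s² + (2.9 + 1.6·4.2)s + 1.6·25.9 = 0.
That is s² + 9.62s + 41.44 = 0, so ω_n = 6.437 rad/s and ζ = 9.62/(2·6.437) = 0.7472.

ζ = 0.747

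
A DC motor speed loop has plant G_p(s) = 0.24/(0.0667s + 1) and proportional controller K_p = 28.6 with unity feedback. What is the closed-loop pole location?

Closed loop: T(s) = K_p·G_p/(1+K_p·G_p) = 6.864/(0.0667s + 1 + 6.864), with pole at s = −(1 + 6.864)/0.0667 = −117.9.

s = -117.9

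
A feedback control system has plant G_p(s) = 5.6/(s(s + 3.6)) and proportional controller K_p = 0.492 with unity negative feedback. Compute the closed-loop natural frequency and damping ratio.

With unity feedback the closed-loop characteristic equation is s² + 3.6s + 0.492·5.6 = s² + 3.6s + 2.755 = 0.
Matching s² + 2ζω_n s + ω_n²: ω_n = √2.755 = 1.66 rad/s and 2ζω_n = 3.6, so ζ = 3.6/(2·1.66) = 1.08.

ω_n = 1.66 rad/s, ζ = 1.08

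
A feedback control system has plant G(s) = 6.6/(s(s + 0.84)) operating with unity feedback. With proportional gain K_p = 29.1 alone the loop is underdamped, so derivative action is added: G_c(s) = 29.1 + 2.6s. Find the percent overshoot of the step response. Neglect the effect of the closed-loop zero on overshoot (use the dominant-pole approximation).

Forward path: (29.1 + 2.6s)·6.6/(s(s+0.84)). The closed-loop characteristic equation is s² + (0.84 + 6.6·2.6)s + 6.6·29.1 = 0.
That is s² + 18s + 192.1 = 0, so ω_n = 13.86 rad/s and ζ = 18/(2·13.86) = 0.6494.
%OS = 100·exp(−πζ/√(1−ζ²)) = 6.84%.

6.84%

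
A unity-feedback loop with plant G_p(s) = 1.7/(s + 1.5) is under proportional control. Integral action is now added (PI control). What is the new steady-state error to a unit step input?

Adding integral action puts a pole at s = 0 in the forward path, raising the system type to 1; a type-1 loop has zero steady-state error to a step.

0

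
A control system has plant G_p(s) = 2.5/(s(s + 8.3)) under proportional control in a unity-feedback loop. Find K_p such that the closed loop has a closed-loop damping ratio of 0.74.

Closed-loop characteristic equation: s² + 8.3s + K_p·2.5 = 0.
So ω_n = √(2.5K_p) and 2ζω_n = 8.3, giving ζ = 8.3/(2√(2.5K_p)).
Setting ζ = 0.74: √(2.5K_p) = 8.3/(2·0.74) = 5.608, so K_p = 31.45/2.5 = 12.6.

K_p = 12.6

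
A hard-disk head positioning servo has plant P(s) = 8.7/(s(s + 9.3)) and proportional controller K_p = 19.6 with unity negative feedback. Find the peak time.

From 1 + K_pP(s) = 0: s² + 9.3s + 170.5 = 0 ⇒ ω_n = 13.06, ζ = 0.3561.
Damped frequency ω_d = ω_n√(1−ζ²) = 12.2 rad/s, so peak time T_p = π/ω_d = 0.257 s.

T_p = 0.257 s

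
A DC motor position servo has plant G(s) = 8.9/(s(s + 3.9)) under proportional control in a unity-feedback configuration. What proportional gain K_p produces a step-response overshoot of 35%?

From %OS = 100·exp(−πζ/√(1−ζ²)) = 35%, ζ = −ln(0.35)/√(π²+ln²(0.35)) = 0.3169.
Characteristic equation s² + 3.9s + 8.9K_p = 0 gives ζ = 3.9/(2√(8.9K_p)).
Setting ζ = 0.3169: √(8.9K_p) = 3.9/(2·0.3169) = 6.153, so K_p = 37.85/8.9 = 4.25.

K_p = 4.25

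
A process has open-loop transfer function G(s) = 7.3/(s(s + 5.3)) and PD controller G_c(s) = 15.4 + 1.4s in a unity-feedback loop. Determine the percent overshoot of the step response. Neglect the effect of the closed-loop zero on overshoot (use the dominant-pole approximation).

Forward path: (15.4 + 1.4s)·7.3/(s(s+5.3)). The closed-loop characteristic equation is s² + (5.3 + 7.3·1.4)s + 7.3·15.4 = 0.
That is s² + 15.52s + 112.4 = 0, so ω_n = 10.6 rad/s and ζ = 15.52/(2·10.6) = 0.7319.
%OS = 100·exp(−πζ/√(1−ζ²)) = 3.42%.

3.42%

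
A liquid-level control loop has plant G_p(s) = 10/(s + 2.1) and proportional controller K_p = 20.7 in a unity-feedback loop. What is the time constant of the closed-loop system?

Closed-loop transfer function: T(s) = K_p·G_p(s)/(1 + K_p·G_p(s)) = 207/(s + 2.1 + 207) = 207/(s + 209.1).
Time constant τ = 1/209.1 = 0.00478 s.

τ = 0.00478 s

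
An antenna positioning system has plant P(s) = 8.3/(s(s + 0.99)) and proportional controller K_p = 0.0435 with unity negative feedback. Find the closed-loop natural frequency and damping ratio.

With unity feedback the closed-loop characteristic equation is s² + 0.99s + 0.0435·8.3 = s² + 0.99s + 0.361 = 0.
Matching s² + 2ζω_n s + ω_n²: ω_n = √0.361 = 0.6009 rad/s and 2ζω_n = 0.99, so ζ = 0.99/(2·0.6009) = 0.824.

ω_n = 0.601 rad/s, ζ = 0.824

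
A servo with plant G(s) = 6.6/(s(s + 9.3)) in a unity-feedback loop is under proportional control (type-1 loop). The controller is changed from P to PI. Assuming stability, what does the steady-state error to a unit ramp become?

0

The integrator raises the loop to type 2, so K_v → ∞ and e_ss to a ramp is zero.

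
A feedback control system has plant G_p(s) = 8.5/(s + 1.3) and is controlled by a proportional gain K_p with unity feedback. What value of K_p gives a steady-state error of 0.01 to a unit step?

Steady-state error for a unit step on this type-0 loop is 1/(1 + K_p·G_p(0)).
G_p(0) = 6.538. Require 1/(1 + K_p·6.538) = 0.01, so 1 + 6.538·K_p = 100.
K_p = (100 − 1)/6.538 = 15.1.

K_p = 15.1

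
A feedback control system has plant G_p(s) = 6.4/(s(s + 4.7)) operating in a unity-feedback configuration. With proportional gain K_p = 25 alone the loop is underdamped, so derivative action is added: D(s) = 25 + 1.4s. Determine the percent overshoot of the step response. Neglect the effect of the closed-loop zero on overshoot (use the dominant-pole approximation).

13.3%

Forward path: (25 + 1.4s)·6.4/(s(s+4.7)). The closed-loop characteristic equation is s² + (4.7 + 6.4·1.4)s + 6.4·25 = 0.
That is s² + 13.66s + 160 = 0, so ω_n = 12.65 rad/s and ζ = 13.66/(2·12.65) = 0.54.
%OS = 100·exp(−πζ/√(1−ζ²)) = 13.3%.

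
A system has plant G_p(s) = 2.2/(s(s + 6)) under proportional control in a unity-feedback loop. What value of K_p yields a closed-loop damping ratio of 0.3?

K_p = 45.5

Closed-loop characteristic equation: s² + 6s + K_p·2.2 = 0.
So ω_n = √(2.2K_p) and 2ζω_n = 6, giving ζ = 6/(2√(2.2K_p)).
Setting ζ = 0.3: √(2.2K_p) = 6/(2·0.3) = 10, so K_p = 100/2.2 = 45.5.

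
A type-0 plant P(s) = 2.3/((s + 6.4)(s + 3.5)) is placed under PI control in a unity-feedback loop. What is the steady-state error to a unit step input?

The PI controller's integrator makes the forward path type 1, so e_ss to a step is zero.

0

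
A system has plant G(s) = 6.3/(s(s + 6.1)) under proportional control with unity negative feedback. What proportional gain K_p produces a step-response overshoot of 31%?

K_p = 12.1

From %OS = 100·exp(−πζ/√(1−ζ²)) = 31%, ζ = −ln(0.31)/√(π²+ln²(0.31)) = 0.3493.
Characteristic equation s² + 6.1s + 6.3K_p = 0 gives ζ = 6.1/(2√(6.3K_p)).
Setting ζ = 0.3493: √(6.3K_p) = 6.1/(2·0.3493) = 8.731, so K_p = 76.24/6.3 = 12.1.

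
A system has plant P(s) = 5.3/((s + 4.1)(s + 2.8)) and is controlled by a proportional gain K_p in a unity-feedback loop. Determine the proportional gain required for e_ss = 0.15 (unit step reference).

K_p = 12.3

Steady-state error for a unit step on this type-0 loop is 1/(1 + K_p·P(0)).
P(0) = 0.4617. Require 1/(1 + K_p·0.4617) = 0.15, so 1 + 0.4617·K_p = 6.667.
K_p = (6.667 − 1)/0.4617 = 12.3.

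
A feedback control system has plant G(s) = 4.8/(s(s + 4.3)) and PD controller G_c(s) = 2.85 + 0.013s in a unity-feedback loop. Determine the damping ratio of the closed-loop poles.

ζ = 0.59

Forward path: (2.85 + 0.013s)·4.8/(s(s+4.3)). The closed-loop characteristic equation is s² + (4.3 + 4.8·0.013)s + 4.8·2.85 = 0.
That is s² + 4.362s + 13.68 = 0, so ω_n = 3.699 rad/s and ζ = 4.362/(2·3.699) = 0.5897.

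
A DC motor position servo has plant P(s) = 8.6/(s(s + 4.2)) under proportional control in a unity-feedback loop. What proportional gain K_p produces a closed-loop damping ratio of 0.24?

Closed-loop characteristic equation: s² + 4.2s + K_p·8.6 = 0.
So ω_n = √(8.6K_p) and 2ζω_n = 4.2, giving ζ = 4.2/(2√(8.6K_p)).
Setting ζ = 0.24: √(8.6K_p) = 4.2/(2·0.24) = 8.75, so K_p = 76.56/8.6 = 8.9.

K_p = 8.9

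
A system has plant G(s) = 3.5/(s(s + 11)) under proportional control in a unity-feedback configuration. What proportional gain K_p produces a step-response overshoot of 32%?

K_p = 74.3

From %OS = 100·exp(−πζ/√(1−ζ²)) = 32%, ζ = −ln(0.32)/√(π²+ln²(0.32)) = 0.341.
Characteristic equation s² + 11s + 3.5K_p = 0 gives ζ = 11/(2√(3.5K_p)).
Setting ζ = 0.341: √(3.5K_p) = 11/(2·0.341) = 16.13, so K_p = 260.2/3.5 = 74.3.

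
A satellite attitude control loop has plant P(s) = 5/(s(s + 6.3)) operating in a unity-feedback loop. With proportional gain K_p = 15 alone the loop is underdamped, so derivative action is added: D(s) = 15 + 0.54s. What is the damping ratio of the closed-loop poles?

Forward path: (15 + 0.54s)·5/(s(s+6.3)). The closed-loop characteristic equation is s² + (6.3 + 5·0.54)s + 5·15 = 0.
That is s² + 9s + 75 = 0, so ω_n = 8.66 rad/s and ζ = 9/(2·8.66) = 0.5196.

ζ = 0.52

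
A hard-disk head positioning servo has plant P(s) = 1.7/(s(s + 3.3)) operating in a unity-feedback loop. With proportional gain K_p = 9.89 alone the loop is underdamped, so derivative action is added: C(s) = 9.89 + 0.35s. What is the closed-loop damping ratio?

ζ = 0.475

Forward path: (9.89 + 0.35s)·1.7/(s(s+3.3)). The closed-loop characteristic equation is s² + (3.3 + 1.7·0.35)s + 1.7·9.89 = 0.
That is s² + 3.895s + 16.81 = 0, so ω_n = 4.1 rad/s and ζ = 3.895/(2·4.1) = 0.475.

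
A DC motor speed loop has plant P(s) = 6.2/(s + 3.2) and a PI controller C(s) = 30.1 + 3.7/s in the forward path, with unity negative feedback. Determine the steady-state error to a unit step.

0

The open loop C(s)P(s) has a pole at the origin (type 1), so the static position error constant is infinite and e_ss = 1/(1+∞) = 0.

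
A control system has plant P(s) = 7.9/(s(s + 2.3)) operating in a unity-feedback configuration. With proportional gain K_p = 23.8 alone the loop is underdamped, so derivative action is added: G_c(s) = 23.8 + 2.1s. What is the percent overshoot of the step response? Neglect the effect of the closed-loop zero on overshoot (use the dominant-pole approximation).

5.05%

Forward path: (23.8 + 2.1s)·7.9/(s(s+2.3)). The closed-loop characteristic equation is s² + (2.3 + 7.9·2.1)s + 7.9·23.8 = 0.
That is s² + 18.89s + 188 = 0, so ω_n = 13.71 rad/s and ζ = 18.89/(2·13.71) = 0.6888.
%OS = 100·exp(−πζ/√(1−ζ²)) = 5.05%.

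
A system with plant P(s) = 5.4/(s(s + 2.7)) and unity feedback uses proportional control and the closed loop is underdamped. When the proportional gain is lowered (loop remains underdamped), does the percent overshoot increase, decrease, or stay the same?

ζ = 2.7/(2√(5.4K_p)) rises as K_p falls; higher damping means less overshoot.

decrease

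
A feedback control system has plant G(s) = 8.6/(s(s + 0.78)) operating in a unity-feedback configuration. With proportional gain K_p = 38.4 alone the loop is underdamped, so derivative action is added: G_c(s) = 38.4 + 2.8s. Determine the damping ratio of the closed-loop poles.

Forward path: (38.4 + 2.8s)·8.6/(s(s+0.78)). The closed-loop characteristic equation is s² + (0.78 + 8.6·2.8)s + 8.6·38.4 = 0.
That is s² + 24.86s + 330.2 = 0, so ω_n = 18.17 rad/s and ζ = 24.86/(2·18.17) = 0.684.

ζ = 0.684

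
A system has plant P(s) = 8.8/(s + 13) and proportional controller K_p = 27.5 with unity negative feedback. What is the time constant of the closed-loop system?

Closed-loop transfer function: T(s) = K_p·P(s)/(1 + K_p·P(s)) = 242/(s + 13 + 242) = 242/(s + 255).
Time constant τ = 1/255 = 0.00392 s.

τ = 0.00392 s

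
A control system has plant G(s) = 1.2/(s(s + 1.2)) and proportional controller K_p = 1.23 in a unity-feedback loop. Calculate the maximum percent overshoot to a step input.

The closed-loop denominator s² + 1.2s + 1.476 gives ω_n = √1.476 = 1.215 and ζ = 1.2/(2ω_n) = 0.4939.
%OS = 100·exp(−πζ/√(1−ζ²)) = 100·exp(−π·0.4939/√0.7561) = 16.8%.

16.8%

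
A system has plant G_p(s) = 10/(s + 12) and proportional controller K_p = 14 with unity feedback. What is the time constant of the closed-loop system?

τ = 0.00658 s

Closed-loop transfer function: T(s) = K_p·G_p(s)/(1 + K_p·G_p(s)) = 140/(s + 12 + 140) = 140/(s + 152).
Time constant τ = 1/152 = 0.00658 s.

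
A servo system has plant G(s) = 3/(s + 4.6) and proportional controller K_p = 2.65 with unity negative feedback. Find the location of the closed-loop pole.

Closed-loop transfer function: T(s) = K_p·G(s)/(1 + K_p·G(s)) = 7.95/(s + 4.6 + 7.95) = 7.95/(s + 12.55).
The closed-loop pole is at s = −12.55.

s = -12.55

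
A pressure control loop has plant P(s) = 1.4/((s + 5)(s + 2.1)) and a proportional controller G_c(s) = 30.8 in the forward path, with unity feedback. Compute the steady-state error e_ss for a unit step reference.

The loop is type 0. Static position error constant K_pos = G_c(0)·P(0) = 30.8·0.1333 = 4.107.
Steady-state error to a unit step: e_ss = 1/(1+K_pos) = 1/5.107 = 0.196.

0.196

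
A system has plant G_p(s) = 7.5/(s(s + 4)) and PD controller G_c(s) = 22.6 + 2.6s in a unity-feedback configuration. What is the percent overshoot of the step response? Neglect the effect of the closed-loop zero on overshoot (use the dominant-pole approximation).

0.138%

Forward path: (22.6 + 2.6s)·7.5/(s(s+4)). The closed-loop characteristic equation is s² + (4 + 7.5·2.6)s + 7.5·22.6 = 0.
That is s² + 23.5s + 169.5 = 0, so ω_n = 13.02 rad/s and ζ = 23.5/(2·13.02) = 0.9025.
%OS = 100·exp(−πζ/√(1−ζ²)) = 0.138%.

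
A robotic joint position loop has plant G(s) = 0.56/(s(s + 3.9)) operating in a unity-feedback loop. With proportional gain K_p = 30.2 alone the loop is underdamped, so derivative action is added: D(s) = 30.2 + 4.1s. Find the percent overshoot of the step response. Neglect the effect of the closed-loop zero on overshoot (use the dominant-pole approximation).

2.74%

Forward path: (30.2 + 4.1s)·0.56/(s(s+3.9)). The closed-loop characteristic equation is s² + (3.9 + 0.56·4.1)s + 0.56·30.2 = 0.
That is s² + 6.196s + 16.91 = 0, so ω_n = 4.112 rad/s and ζ = 6.196/(2·4.112) = 0.7533.
%OS = 100·exp(−πζ/√(1−ζ²)) = 2.74%.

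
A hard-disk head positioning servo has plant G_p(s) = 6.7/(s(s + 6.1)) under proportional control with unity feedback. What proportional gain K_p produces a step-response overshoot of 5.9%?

K_p = 3.1

From %OS = 100·exp(−πζ/√(1−ζ²)) = 5.9%, ζ = −ln(0.059)/√(π²+ln²(0.059)) = 0.6693.
Characteristic equation s² + 6.1s + 6.7K_p = 0 gives ζ = 6.1/(2√(6.7K_p)).
Setting ζ = 0.6693: √(6.7K_p) = 6.1/(2·0.6693) = 4.557, so K_p = 20.76/6.7 = 3.1.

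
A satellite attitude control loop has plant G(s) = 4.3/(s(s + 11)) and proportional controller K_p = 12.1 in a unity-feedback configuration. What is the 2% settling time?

The closed-loop denominator s² + 11s + 52.03 gives ω_n = √52.03 = 7.213 and ζ = 11/(2ω_n) = 0.7625.
2% settling time T_s ≈ 4/(ζω_n) = 4/5.5 = 0.727 s.

T_s ≈ 0.727 s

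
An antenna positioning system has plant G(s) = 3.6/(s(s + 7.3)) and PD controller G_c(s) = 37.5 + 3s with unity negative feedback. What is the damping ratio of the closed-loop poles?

Forward path: (37.5 + 3s)·3.6/(s(s+7.3)). The closed-loop characteristic equation is s² + (7.3 + 3.6·3)s + 3.6·37.5 = 0.
That is s² + 18.1s + 135 = 0, so ω_n = 11.62 rad/s and ζ = 18.1/(2·11.62) = 0.7789.

ζ = 0.779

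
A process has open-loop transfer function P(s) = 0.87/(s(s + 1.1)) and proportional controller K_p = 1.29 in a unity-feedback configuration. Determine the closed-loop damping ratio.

With unity feedback the closed-loop characteristic equation is s² + 1.1s + 1.29·0.87 = s² + 1.1s + 1.122 = 0.
Matching s² + 2ζω_n s + ω_n²: ω_n = √1.122 = 1.059 rad/s and 2ζω_n = 1.1, so ζ = 1.1/(2·1.059) = 0.519.

ζ = 0.519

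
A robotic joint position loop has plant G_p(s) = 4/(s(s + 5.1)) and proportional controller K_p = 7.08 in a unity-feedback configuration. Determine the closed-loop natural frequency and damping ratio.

ω_n = 5.32 rad/s, ζ = 0.479

The closed-loop denominator is s(s+5.1) + 7.08·4 = s² + 5.1s + 28.32.
Matching s² + 2ζω_n s + ω_n²: ω_n = √28.32 = 5.322 rad/s and 2ζω_n = 5.1, so ζ = 5.1/(2·5.322) = 0.479.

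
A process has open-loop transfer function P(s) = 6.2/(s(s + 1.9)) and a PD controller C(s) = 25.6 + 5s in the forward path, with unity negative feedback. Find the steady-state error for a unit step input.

0

The open loop C(s)P(s) has a pole at the origin (type 1), so the static position error constant is infinite and e_ss = 1/(1+∞) = 0.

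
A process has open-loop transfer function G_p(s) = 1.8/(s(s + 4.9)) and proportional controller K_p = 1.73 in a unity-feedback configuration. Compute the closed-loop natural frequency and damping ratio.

1 + K_p·G_p(s) = 0 gives s² + 4.9s + 3.114 = 0.
Matching s² + 2ζω_n s + ω_n²: ω_n = √3.114 = 1.765 rad/s and 2ζω_n = 4.9, so ζ = 4.9/(2·1.765) = 1.39.

ω_n = 1.76 rad/s, ζ = 1.39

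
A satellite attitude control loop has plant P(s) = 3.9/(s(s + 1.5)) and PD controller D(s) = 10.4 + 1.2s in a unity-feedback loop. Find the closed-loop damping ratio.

ζ = 0.485

Forward path: (10.4 + 1.2s)·3.9/(s(s+1.5)). The closed-loop characteristic equation is s² + (1.5 + 3.9·1.2)s + 3.9·10.4 = 0.
That is s² + 6.18s + 40.56 = 0, so ω_n = 6.369 rad/s and ζ = 6.18/(2·6.369) = 0.4852.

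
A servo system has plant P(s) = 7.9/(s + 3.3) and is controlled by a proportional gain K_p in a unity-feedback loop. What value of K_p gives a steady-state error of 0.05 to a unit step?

K_p = 7.94

The loop is type 0, so e_ss(step) = 1/(1 + K_pos) with K_pos = K_p·P(0).
P(0) = 2.394. Require 1/(1 + K_p·2.394) = 0.05, so 1 + 2.394·K_p = 20.
K_p = (20 − 1)/2.394 = 7.94.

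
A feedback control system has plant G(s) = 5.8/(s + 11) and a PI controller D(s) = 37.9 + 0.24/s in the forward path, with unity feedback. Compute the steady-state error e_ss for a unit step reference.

0

The open loop D(s)G(s) has a pole at the origin (type 1), so the static position error constant is infinite and e_ss = 1/(1+∞) = 0.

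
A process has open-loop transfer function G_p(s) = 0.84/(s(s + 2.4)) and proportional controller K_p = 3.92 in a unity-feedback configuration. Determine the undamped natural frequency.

With unity feedback the closed-loop characteristic equation is s² + 2.4s + 3.92·0.84 = s² + 2.4s + 3.293 = 0.
Matching s² + 2ζω_n s + ω_n²: ω_n = √3.293 = 1.815 rad/s and 2ζω_n = 2.4, so ζ = 2.4/(2·1.815) = 0.661.

ω_n = 1.81 rad/s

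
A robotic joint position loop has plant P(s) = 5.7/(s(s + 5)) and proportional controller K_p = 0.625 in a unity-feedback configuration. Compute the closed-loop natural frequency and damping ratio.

ω_n = 1.89 rad/s, ζ = 1.32

1 + K_p·P(s) = 0 gives s² + 5s + 3.562 = 0.
Matching s² + 2ζω_n s + ω_n²: ω_n = √3.562 = 1.887 rad/s and 2ζω_n = 5, so ζ = 5/(2·1.887) = 1.32.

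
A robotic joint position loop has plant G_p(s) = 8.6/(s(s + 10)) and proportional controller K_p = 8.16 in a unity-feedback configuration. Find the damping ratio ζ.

The closed-loop denominator is s(s+10) + 8.16·8.6 = s² + 10s + 70.18.
So ω_n² = 70.18 ⇒ ω_n = 8.377 rad/s, and ζ = 10/(2ω_n) = 0.597.

ζ = 0.597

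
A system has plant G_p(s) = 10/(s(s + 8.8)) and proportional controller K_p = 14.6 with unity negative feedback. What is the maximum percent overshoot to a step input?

The closed-loop denominator s² + 8.8s + 146 gives ω_n = √146 = 12.08 and ζ = 8.8/(2ω_n) = 0.3641.
%OS = 100·exp(−πζ/√(1−ζ²)) = 100·exp(−π·0.3641/√0.8674) = 29.3%.

29.3%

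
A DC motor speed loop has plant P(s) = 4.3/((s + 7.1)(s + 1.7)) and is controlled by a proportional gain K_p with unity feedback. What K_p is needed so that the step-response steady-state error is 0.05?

Steady-state error for a unit step on this type-0 loop is 1/(1 + K_p·P(0)).
P(0) = 0.3563. Require 1/(1 + K_p·0.3563) = 0.05, so 1 + 0.3563·K_p = 20.
K_p = (20 − 1)/0.3563 = 53.3.

K_p = 53.3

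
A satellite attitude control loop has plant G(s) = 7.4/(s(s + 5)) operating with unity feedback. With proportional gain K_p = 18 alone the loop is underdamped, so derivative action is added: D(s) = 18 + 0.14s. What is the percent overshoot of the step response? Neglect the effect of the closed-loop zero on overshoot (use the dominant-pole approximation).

42.7%

Forward path: (18 + 0.14s)·7.4/(s(s+5)). The closed-loop characteristic equation is s² + (5 + 7.4·0.14)s + 7.4·18 = 0.
That is s² + 6.036s + 133.2 = 0, so ω_n = 11.54 rad/s and ζ = 6.036/(2·11.54) = 0.2615.
%OS = 100·exp(−πζ/√(1−ζ²)) = 42.7%.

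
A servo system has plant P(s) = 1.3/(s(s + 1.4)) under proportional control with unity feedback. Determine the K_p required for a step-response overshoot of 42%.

K_p = 5.32

From %OS = 100·exp(−πζ/√(1−ζ²)) = 42%, ζ = −ln(0.42)/√(π²+ln²(0.42)) = 0.2662.
Characteristic equation s² + 1.4s + 1.3K_p = 0 gives ζ = 1.4/(2√(1.3K_p)).
Setting ζ = 0.2662: √(1.3K_p) = 1.4/(2·0.2662) = 2.63, so K_p = 6.916/1.3 = 5.32.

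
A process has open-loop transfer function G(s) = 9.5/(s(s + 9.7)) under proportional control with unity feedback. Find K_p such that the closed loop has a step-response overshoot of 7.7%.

From %OS = 100·exp(−πζ/√(1−ζ²)) = 7.7%, ζ = −ln(0.077)/√(π²+ln²(0.077)) = 0.6323.
Characteristic equation s² + 9.7s + 9.5K_p = 0 gives ζ = 9.7/(2√(9.5K_p)).
Setting ζ = 0.6323: √(9.5K_p) = 9.7/(2·0.6323) = 7.671, so K_p = 58.84/9.5 = 6.19.

K_p = 6.19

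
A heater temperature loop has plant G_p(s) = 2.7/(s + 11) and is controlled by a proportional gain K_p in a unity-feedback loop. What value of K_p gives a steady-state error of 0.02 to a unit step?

The loop is type 0, so e_ss(step) = 1/(1 + K_pos) with K_pos = K_p·G_p(0).
G_p(0) = 0.2455. Require 1/(1 + K_p·0.2455) = 0.02, so 1 + 0.2455·K_p = 50.
K_p = (50 − 1)/0.2455 = 200.

K_p = 200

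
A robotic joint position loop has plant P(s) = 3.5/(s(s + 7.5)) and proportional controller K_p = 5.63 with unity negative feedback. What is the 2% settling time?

T_s ≈ 1.07 s

From 1 + K_pP(s) = 0: s² + 7.5s + 19.7 = 0 ⇒ ω_n = 4.439, ζ = 0.8448.
2% settling time T_s ≈ 4/(ζω_n) = 4/3.75 = 1.07 s.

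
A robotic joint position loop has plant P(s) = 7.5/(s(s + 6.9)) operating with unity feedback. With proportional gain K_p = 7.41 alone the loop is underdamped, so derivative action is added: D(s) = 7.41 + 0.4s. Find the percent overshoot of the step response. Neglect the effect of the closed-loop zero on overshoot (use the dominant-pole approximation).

Forward path: (7.41 + 0.4s)·7.5/(s(s+6.9)). The closed-loop characteristic equation is s² + (6.9 + 7.5·0.4)s + 7.5·7.41 = 0.
That is s² + 9.9s + 55.58 = 0, so ω_n = 7.455 rad/s and ζ = 9.9/(2·7.455) = 0.664.
%OS = 100·exp(−πζ/√(1−ζ²)) = 6.14%.

6.14%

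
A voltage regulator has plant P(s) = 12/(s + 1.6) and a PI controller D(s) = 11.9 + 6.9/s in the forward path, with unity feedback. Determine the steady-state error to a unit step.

The open loop D(s)P(s) has a pole at the origin (type 1), so the static position error constant is infinite and e_ss = 1/(1+∞) = 0.

0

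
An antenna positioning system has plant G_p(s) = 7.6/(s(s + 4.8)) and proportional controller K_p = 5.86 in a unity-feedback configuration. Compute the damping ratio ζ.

1 + K_p·G_p(s) = 0 gives s² + 4.8s + 44.54 = 0.
Matching s² + 2ζω_n s + ω_n²: ω_n = √44.54 = 6.674 rad/s and 2ζω_n = 4.8, so ζ = 4.8/(2·6.674) = 0.36.

ζ = 0.36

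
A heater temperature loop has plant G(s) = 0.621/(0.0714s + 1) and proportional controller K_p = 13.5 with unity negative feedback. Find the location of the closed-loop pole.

s = -131.4

Closed loop: T(s) = K_p·G/(1+K_p·G) = 8.383/(0.0714s + 1 + 8.383), with pole at s = −(1 + 8.383)/0.0714 = −131.4.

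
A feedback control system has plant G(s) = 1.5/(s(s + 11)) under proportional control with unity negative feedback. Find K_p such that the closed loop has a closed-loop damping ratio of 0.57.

K_p = 62.1

Closed-loop characteristic equation: s² + 11s + K_p·1.5 = 0.
So ω_n = √(1.5K_p) and 2ζω_n = 11, giving ζ = 11/(2√(1.5K_p)).
Setting ζ = 0.57: √(1.5K_p) = 11/(2·0.57) = 9.649, so K_p = 93.11/1.5 = 62.1.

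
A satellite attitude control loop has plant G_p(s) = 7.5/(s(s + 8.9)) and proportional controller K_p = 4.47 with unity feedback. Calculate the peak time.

T_p = 0.848 s

From 1 + K_pG_p(s) = 0: s² + 8.9s + 33.52 = 0 ⇒ ω_n = 5.79, ζ = 0.7686.
Damped frequency ω_d = ω_n√(1−ζ²) = 3.704 rad/s, so peak time T_p = π/ω_d = 0.848 s.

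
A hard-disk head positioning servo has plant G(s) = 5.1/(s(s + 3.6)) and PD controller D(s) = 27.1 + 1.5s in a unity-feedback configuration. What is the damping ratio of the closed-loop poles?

Forward path: (27.1 + 1.5s)·5.1/(s(s+3.6)). The closed-loop characteristic equation is s² + (3.6 + 5.1·1.5)s + 5.1·27.1 = 0.
That is s² + 11.25s + 138.2 = 0, so ω_n = 11.76 rad/s and ζ = 11.25/(2·11.76) = 0.4785.

ζ = 0.478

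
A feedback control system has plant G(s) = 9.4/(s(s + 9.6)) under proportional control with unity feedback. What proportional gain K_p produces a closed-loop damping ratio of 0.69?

K_p = 5.15

Closed-loop characteristic equation: s² + 9.6s + K_p·9.4 = 0.
So ω_n = √(9.4K_p) and 2ζω_n = 9.6, giving ζ = 9.6/(2√(9.4K_p)).
Setting ζ = 0.69: √(9.4K_p) = 9.6/(2·0.69) = 6.957, so K_p = 48.39/9.4 = 5.15.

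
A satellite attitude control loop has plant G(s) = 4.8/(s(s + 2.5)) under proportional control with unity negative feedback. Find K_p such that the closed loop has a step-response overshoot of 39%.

K_p = 3.95

From %OS = 100·exp(−πζ/√(1−ζ²)) = 39%, ζ = −ln(0.39)/√(π²+ln²(0.39)) = 0.2871.
Characteristic equation s² + 2.5s + 4.8K_p = 0 gives ζ = 2.5/(2√(4.8K_p)).
Setting ζ = 0.2871: √(4.8K_p) = 2.5/(2·0.2871) = 4.354, so K_p = 18.96/4.8 = 3.95.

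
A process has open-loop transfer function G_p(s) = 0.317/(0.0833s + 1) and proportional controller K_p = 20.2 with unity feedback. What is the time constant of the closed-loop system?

τ = 0.0113 s

Closed loop: T(s) = K_p·G_p/(1+K_p·G_p) = 6.403/(0.0833s + 1 + 6.403), with pole at s = −(1 + 6.403)/0.0833 = −88.88.
Closed-loop time constant τ = 1/88.88 = 0.0113 s.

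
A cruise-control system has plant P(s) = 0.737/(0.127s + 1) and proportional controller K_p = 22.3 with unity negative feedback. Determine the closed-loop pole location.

s = -137.3

Closed loop: T(s) = K_p·P/(1+K_p·P) = 16.44/(0.127s + 1 + 16.44), with pole at s = −(1 + 16.44)/0.127 = −137.3.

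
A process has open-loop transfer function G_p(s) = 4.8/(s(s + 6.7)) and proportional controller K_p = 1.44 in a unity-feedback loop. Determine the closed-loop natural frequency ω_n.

ω_n = 2.63 rad/s

The closed-loop denominator is s(s+6.7) + 1.44·4.8 = s² + 6.7s + 6.912.
Matching s² + 2ζω_n s + ω_n²: ω_n = √6.912 = 2.629 rad/s and 2ζω_n = 6.7, so ζ = 6.7/(2·2.629) = 1.27.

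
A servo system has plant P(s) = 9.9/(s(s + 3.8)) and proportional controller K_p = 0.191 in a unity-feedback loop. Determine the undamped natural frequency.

The closed-loop denominator is s(s+3.8) + 0.191·9.9 = s² + 3.8s + 1.891.
Matching s² + 2ζω_n s + ω_n²: ω_n = √1.891 = 1.375 rad/s and 2ζω_n = 3.8, so ζ = 3.8/(2·1.375) = 1.38.

ω_n = 1.38 rad/s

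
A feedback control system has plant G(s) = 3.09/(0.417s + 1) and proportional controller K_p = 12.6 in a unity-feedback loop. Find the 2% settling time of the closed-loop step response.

T_s ≈ 0.0418 s

Closed loop: T(s) = K_p·G/(1+K_p·G) = 38.93/(0.417s + 1 + 38.93), with pole at s = −(1 + 38.93)/0.417 = −95.76.
τ = 1/95.76 = 0.01044 s, so 2% settling time ≈ 4τ = 0.0418 s.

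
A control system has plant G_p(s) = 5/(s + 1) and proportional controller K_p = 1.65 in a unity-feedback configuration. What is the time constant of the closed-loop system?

Closed-loop transfer function: T(s) = K_p·G_p(s)/(1 + K_p·G_p(s)) = 8.25/(s + 1 + 8.25) = 8.25/(s + 9.25).
Time constant τ = 1/9.25 = 0.108 s.

τ = 0.108 s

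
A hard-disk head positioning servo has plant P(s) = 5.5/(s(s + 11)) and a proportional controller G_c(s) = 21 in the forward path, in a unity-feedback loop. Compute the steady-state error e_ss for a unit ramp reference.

0.0952

The loop has one pole at the origin (type 1). Velocity error constant K_v = lim_{s→0} s·G_c(s)P(s) = 21·5.5/11 = 10.5.
Steady-state error to a unit ramp: e_ss = 1/K_v = 0.0952.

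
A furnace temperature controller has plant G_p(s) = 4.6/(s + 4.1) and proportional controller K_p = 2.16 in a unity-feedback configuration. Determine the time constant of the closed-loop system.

Closed-loop transfer function: T(s) = K_p·G_p(s)/(1 + K_p·G_p(s)) = 9.936/(s + 4.1 + 9.936) = 9.936/(s + 14.04).
Time constant τ = 1/14.04 = 0.0712 s.

τ = 0.0712 s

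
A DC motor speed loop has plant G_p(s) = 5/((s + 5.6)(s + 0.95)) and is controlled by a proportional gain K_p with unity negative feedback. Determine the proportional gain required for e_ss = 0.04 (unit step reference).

K_p = 25.5

For a type-0 loop with proportional control, e_ss = 1/(1 + K_p·G_p(0)).
G_p(0) = 0.9398. Require 1/(1 + K_p·0.9398) = 0.04, so 1 + 0.9398·K_p = 25.
K_p = (25 − 1)/0.9398 = 25.5.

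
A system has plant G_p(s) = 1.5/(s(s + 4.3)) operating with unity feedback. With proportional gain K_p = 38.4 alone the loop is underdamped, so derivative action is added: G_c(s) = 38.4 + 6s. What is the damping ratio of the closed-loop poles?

Forward path: (38.4 + 6s)·1.5/(s(s+4.3)). The closed-loop characteristic equation is s² + (4.3 + 1.5·6)s + 1.5·38.4 = 0.
That is s² + 13.3s + 57.6 = 0, so ω_n = 7.589 rad/s and ζ = 13.3/(2·7.589) = 0.8762.

ζ = 0.876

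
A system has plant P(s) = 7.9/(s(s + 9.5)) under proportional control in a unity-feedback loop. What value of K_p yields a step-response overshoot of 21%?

K_p = 14.4

From %OS = 100·exp(−πζ/√(1−ζ²)) = 21%, ζ = −ln(0.21)/√(π²+ln²(0.21)) = 0.4449.
Characteristic equation s² + 9.5s + 7.9K_p = 0 gives ζ = 9.5/(2√(7.9K_p)).
Setting ζ = 0.4449: √(7.9K_p) = 9.5/(2·0.4449) = 10.68, so K_p = 114/7.9 = 14.4.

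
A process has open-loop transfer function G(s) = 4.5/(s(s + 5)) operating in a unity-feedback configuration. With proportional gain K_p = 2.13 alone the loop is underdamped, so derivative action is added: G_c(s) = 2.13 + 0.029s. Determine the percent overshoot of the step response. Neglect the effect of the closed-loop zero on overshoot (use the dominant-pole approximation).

Forward path: (2.13 + 0.029s)·4.5/(s(s+5)). The closed-loop characteristic equation is s² + (5 + 4.5·0.029)s + 4.5·2.13 = 0.
That is s² + 5.13s + 9.585 = 0, so ω_n = 3.096 rad/s and ζ = 5.13/(2·3.096) = 0.8286.
%OS = 100·exp(−πζ/√(1−ζ²)) = 0.957%.

0.957%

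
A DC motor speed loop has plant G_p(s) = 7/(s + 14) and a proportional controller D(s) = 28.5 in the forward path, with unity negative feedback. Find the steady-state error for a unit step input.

0.0656

The loop is type 0. Static position error constant K_pos = D(0)·G_p(0) = 28.5·0.5 = 14.25.
Steady-state error to a unit step: e_ss = 1/(1+K_pos) = 1/15.25 = 0.0656.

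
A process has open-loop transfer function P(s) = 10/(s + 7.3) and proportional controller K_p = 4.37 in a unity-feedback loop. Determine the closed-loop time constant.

τ = 0.0196 s

Closed-loop transfer function: T(s) = K_p·P(s)/(1 + K_p·P(s)) = 43.7/(s + 7.3 + 43.7) = 43.7/(s + 51).
Time constant τ = 1/51 = 0.0196 s.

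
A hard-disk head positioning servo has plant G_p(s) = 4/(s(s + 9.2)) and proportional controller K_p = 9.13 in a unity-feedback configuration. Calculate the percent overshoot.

From 1 + K_pG_p(s) = 0: s² + 9.2s + 36.52 = 0 ⇒ ω_n = 6.043, ζ = 0.7612.
%OS = 100·exp(−πζ/√(1−ζ²)) = 100·exp(−π·0.7612/√0.4206) = 2.5%.

2.5%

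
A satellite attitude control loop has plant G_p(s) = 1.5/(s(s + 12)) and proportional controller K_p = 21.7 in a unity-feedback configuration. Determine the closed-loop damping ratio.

ζ = 1.05

1 + K_p·G_p(s) = 0 gives s² + 12s + 32.55 = 0.
Matching s² + 2ζω_n s + ω_n²: ω_n = √32.55 = 5.705 rad/s and 2ζω_n = 12, so ζ = 12/(2·5.705) = 1.05.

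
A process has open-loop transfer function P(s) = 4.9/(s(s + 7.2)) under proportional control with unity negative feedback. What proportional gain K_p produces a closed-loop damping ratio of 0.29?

Closed-loop characteristic equation: s² + 7.2s + K_p·4.9 = 0.
So ω_n = √(4.9K_p) and 2ζω_n = 7.2, giving ζ = 7.2/(2√(4.9K_p)).
Setting ζ = 0.29: √(4.9K_p) = 7.2/(2·0.29) = 12.41, so K_p = 154.1/4.9 = 31.4.

K_p = 31.4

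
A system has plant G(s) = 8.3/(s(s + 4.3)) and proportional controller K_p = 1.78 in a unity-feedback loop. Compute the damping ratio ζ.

ζ = 0.559

The closed-loop denominator is s(s+4.3) + 1.78·8.3 = s² + 4.3s + 14.77.
Matching s² + 2ζω_n s + ω_n²: ω_n = √14.77 = 3.844 rad/s and 2ζω_n = 4.3, so ζ = 4.3/(2·3.844) = 0.559.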